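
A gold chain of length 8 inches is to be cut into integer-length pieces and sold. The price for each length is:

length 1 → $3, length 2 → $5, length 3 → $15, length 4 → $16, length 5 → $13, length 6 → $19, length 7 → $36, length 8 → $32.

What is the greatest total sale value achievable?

39

Let r[k] be the best obtainable value from length k. For each k, try every first piece i and keep the best of price[i] + r[k−i].
r[1] = 3
r[2] = 6  (first piece 1, then r[1]=3)
r[3] = 15
r[4] = 18  (first piece 1, then r[3]=15)
r[5] = 21  (first piece 1, then r[4]=18)
r[6] = 30  (first piece 3, then r[3]=15)
r[7] = 36
r[8] = 39  (first piece 1, then r[7]=36)
One optimal cutting: 7 + 1 → $36 + $3 = $39.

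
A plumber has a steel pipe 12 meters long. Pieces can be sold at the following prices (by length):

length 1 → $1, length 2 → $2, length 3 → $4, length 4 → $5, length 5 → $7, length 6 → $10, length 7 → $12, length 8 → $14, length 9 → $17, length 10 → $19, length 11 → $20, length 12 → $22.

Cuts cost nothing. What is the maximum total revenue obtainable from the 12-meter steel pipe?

Let R[k] be the best obtainable value from length k. For each k, try every first piece i and keep the best of price[i] + R[k−i].
R[1] = 1
R[2] = max(1+1, 2+0) = 2
R[3] = max(1+2, 2+1, 4+0) = 4
R[4] = max(1+4, 2+2, 4+1, 5+0) = 5
R[5] = max(1+5, 2+4, 4+2, 5+1, 7+0) = 7
R[6] = max(1+7, 2+5, 4+4, 5+2, 7+1, 10+0) = 10
R[7] = max(1+10, 2+7, 4+5, …, 10+1, 12+0) = 12
R[8] = max(1+12, 2+10, 4+7, …, 12+1, 14+0) = 14
R[9] = max(1+14, 2+12, 4+10, …, 14+1, 17+0) = 17
R[10] = max(1+17, 2+14, 4+12, …, 17+1, 19+0) = 19
R[11] = max(1+19, 2+17, 4+14, …, 19+1, 20+0) = 20
R[12] = max(1+20, 2+19, 4+17, …, 20+1, 22+0) = 22
Best is to sell the whole 12-meter piece uncut for $22.

22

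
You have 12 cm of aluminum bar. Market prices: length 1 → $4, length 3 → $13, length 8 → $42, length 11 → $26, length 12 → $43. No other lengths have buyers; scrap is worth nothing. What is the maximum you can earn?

Consider every possible first cut. best[k] is the best of p[i]+best[k−i] over all sellable i≤k.
best[1] = 4
best[2] = 8  (first piece 1, then best[1]=4)
best[3] = max(4+8, 13+0) = 13
best[4] = max(4+13, 13+4) = 17
best[5] = max(4+17, 13+8) = 21
best[6] = max(4+21, 13+13) = 26
best[7] = max(4+26, 13+17) = 30
best[8] = max(4+30, 13+21, 42+0) = 42
best[9] = max(4+42, 13+26, 42+4) = 46
best[10] = max(4+46, 13+30, 42+8) = 50
best[11] = max(4+50, 13+42, 42+13, 26+0) = 55
best[12] = max(4+55, 13+46, 42+17, 26+4, 43+0) = 59
One optimal cutting: 8 + 3 + 1 → $59.

59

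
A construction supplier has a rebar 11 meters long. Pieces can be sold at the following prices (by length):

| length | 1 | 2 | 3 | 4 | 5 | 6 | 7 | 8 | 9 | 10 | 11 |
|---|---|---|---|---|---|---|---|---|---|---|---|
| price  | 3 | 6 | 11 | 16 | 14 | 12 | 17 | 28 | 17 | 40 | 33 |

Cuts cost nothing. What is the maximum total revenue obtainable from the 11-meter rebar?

43

Build best[k] bottom-up: best[k] = max over allowed piece i of (p[i] + best[k−i]).
best[1] = 3
best[2] = 6  (first piece 1, then best[1]=3)
best[3] = 11
best[4] = 16
best[5] = 19  (first piece 1, then best[4]=16)
best[6] = 22  (first piece 1, then best[5]=19)
best[7] = 27  (first piece 3, then best[4]=16)
best[8] = 32  (first piece 4, then best[4]=16)
best[9] = 35  (first piece 1, then best[8]=32)
best[10] = 40
best[11] = 43  (first piece 1, then best[10]=40)
One optimal cutting: 10 + 1 → ₹40 + ₹3 = ₹43.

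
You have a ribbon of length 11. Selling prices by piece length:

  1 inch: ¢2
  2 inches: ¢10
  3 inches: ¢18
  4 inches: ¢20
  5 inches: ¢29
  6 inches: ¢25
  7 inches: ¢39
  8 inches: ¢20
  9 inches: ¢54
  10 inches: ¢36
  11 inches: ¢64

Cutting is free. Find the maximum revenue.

Let best[k] be the best obtainable value from length k. For each k, try every first piece i and keep the best of price[i] + best[k−i].
best[1] = 2
best[2] = max(2+2, 10+0) = 10
best[3] = max(2+10, 10+2, 18+0) = 18
best[4] = max(2+18, 10+10, 18+2, 20+0) = 20
best[5] = max(2+20, 10+18, 18+10, 20+2, 29+0) = 29
best[6] = max(2+29, 10+20, 18+18, 20+10, 29+2, 25+0) = 36
best[7] = max(2+36, 10+29, 18+20, …, 25+2, 39+0) = 39
best[8] = max(2+39, 10+36, 18+29, …, 39+2, 20+0) = 47
best[9] = max(2+47, 10+39, 18+36, …, 20+2, 54+0) = 54
best[10] = max(2+54, 10+47, 18+39, …, 54+2, 36+0) = 58
best[11] = max(2+58, 10+54, 18+47, …, 36+2, 64+0) = 65
One optimal cutting: 5 + 3 + 3 → ¢29 + ¢18 + ¢18 = ¢65.

65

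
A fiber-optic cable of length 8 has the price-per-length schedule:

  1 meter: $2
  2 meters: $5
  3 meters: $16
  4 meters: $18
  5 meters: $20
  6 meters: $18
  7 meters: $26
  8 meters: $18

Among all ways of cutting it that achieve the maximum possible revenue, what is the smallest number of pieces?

Build r[k] bottom-up: r[k] = max over allowed piece i of (p[i] + r[k−i]).
r[1] = 2
r[2] = 5
r[3] = 16
r[4] = 18  (first piece 1, then r[3]=16)
r[5] = 21  (first piece 2, then r[3]=16)
r[6] = 32  (first piece 3, then r[3]=16)
r[7] = 34  (first piece 1, then r[6]=32)
r[8] = 37  (first piece 2, then r[6]=32)
Maximum revenue is $37.
Now minimize piece count subject to staying optimal: for each k, pieces[k] = 1 + min over i with p[i]+r[k−i]=r[k] of pieces[k−i].
pieces[5] = 2
pieces[6] = 2
pieces[7] = 2
pieces[8] = 3

3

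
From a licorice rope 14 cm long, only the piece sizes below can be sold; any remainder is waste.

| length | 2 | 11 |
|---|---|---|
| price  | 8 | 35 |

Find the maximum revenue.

Build best[k] bottom-up: best[k] = max over allowed piece i of (p[i] + best[k−i]).
best[1] = 0
best[2] = 8
best[3] = 8
best[4] = 16  (first piece 2, then best[2]=8)
best[5] = 16
best[6] = 24  (first piece 2, then best[4]=16)
best[7] = 24
best[8] = 32  (first piece 2, then best[6]=24)
best[9] = 32
best[10] = 40  (first piece 2, then best[8]=32)
best[11] = 40
best[12] = 48  (first piece 2, then best[10]=40)
best[13] = 48
best[14] = 56  (first piece 2, then best[12]=48)
One optimal cutting: 2 + 2 + 2 + 2 + 2 + 2 + 2 → ¢56.

56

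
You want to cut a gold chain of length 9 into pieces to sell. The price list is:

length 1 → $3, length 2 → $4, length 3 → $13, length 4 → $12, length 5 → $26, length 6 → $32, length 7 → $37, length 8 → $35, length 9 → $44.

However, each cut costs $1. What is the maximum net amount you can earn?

44

Let net[k] be the best obtainable value from length k. For each k, try every first piece i and keep the best of price[i] + net[k−i] minus the 1 cut fee when i<k.
net[1] = 3
net[2] = max(3+3-1, 4+0) = 5
net[3] = max(3+5-1, 4+3-1, 13+0) = 13
net[4] = max(3+13-1, 4+5-1, 13+3-1, 12+0) = 15
net[5] = max(3+15-1, 4+13-1, 13+5-1, 12+3-1, 26+0) = 26
net[6] = max(3+26-1, 4+15-1, 13+13-1, 12+5-1, 26+3-1, 32+0) = 32
net[7] = max(3+32-1, 4+26-1, 13+15-1, …, 32+3-1, 37+0) = 37
net[8] = max(3+37-1, 4+32-1, 13+26-1, …, 37+3-1, 35+0) = 39
net[9] = max(3+39-1, 4+37-1, 13+32-1, …, 35+3-1, 44+0) = 44
One optimal plan: pieces 6 + 3 (1 cut) → $45 − $1 = $44.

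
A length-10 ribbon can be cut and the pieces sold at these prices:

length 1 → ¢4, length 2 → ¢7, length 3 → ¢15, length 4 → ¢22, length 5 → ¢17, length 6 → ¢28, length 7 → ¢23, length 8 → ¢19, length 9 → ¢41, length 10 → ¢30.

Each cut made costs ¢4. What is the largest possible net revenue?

46

Consider every possible first cut. v[k] is the best of p[i]+v[k−i] over all sellable i≤k, charging 4 whenever i<k.
v[1] = 4
v[2] = max(4+4-4, 7+0) = 7
v[3] = max(4+7-4, 7+4-4, 15+0) = 15
v[4] = max(4+15-4, 7+7-4, 15+4-4, 22+0) = 22
v[5] = max(4+22-4, 7+15-4, 15+7-4, 22+4-4, 17+0) = 22
v[6] = max(4+22-4, 7+22-4, 15+15-4, 22+7-4, 17+4-4, 28+0) = 28
v[7] = max(4+28-4, 7+22-4, 15+22-4, …, 28+4-4, 23+0) = 33
v[8] = max(4+33-4, 7+28-4, 15+22-4, …, 23+4-4, 19+0) = 40
v[9] = max(4+40-4, 7+33-4, 15+28-4, …, 19+4-4, 41+0) = 41
v[10] = max(4+41-4, 7+40-4, 15+33-4, …, 41+4-4, 30+0) = 46
One optimal plan: pieces 6 + 4 (1 cut) → ¢50 − ¢4 = ¢46.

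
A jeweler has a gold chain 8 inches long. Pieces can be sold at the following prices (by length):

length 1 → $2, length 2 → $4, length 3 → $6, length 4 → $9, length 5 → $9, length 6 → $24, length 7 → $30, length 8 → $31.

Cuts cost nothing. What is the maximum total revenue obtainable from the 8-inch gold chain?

Consider every possible first cut. v[k] is the best of p[i]+v[k−i] over all sellable i≤k.
v[1] = 2
v[2] = max(2+2, 4+0) = 4
v[3] = max(2+4, 4+2, 6+0) = 6
v[4] = max(2+6, 4+4, 6+2, 9+0) = 9
v[5] = max(2+9, 4+6, 6+4, 9+2, 9+0) = 11
v[6] = max(2+11, 4+9, 6+6, 9+4, 9+2, 24+0) = 24
v[7] = max(2+24, 4+11, 6+9, …, 24+2, 30+0) = 30
v[8] = max(2+30, 4+24, 6+11, …, 30+2, 31+0) = 32
One optimal cutting: 7 + 1 → $30 + $2 = $32.

32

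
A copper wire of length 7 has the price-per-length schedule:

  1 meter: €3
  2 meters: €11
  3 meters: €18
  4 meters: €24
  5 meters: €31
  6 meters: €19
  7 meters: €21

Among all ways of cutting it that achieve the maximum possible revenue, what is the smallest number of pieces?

Consider every possible first cut. r[k] is the best of p[i]+r[k−i] over all sellable i≤k.
r[1] = 3
r[2] = max(3+3, 11+0) = 11
r[3] = max(3+11, 11+3, 18+0) = 18
r[4] = max(3+18, 11+11, 18+3, 24+0) = 24
r[5] = max(3+24, 11+18, 18+11, 24+3, 31+0) = 31
r[6] = max(3+31, 11+24, 18+18, 24+11, 31+3, 19+0) = 36
r[7] = max(3+36, 11+31, 18+24, …, 19+3, 21+0) = 42
Maximum revenue is €42.
Now minimize piece count subject to staying optimal: for each k, pieces[k] = 1 + min over i with p[i]+r[k−i]=r[k] of pieces[k−i].
pieces[4] = 1
pieces[5] = 1
pieces[6] = 2
pieces[7] = 2

2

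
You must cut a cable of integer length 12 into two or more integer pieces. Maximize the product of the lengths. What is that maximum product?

Let P[k] be the best product for length k (with at least one cut). For each first piece i, the rest contributes max(k−i, P[k−i]).
P[2] = 1*max(1,0) = 1*1 = 1
P[3] = 1*max(2,1) = 1*2 = 2
P[4] = 2*max(2,1) = 2*2 = 4
P[5] = 2*max(3,2) = 2*3 = 6
P[6] = 3*max(3,2) = 3*3 = 9
P[7] = 2*max(5,6) = 2*6 = 12
P[8] = 2*max(6,9) = 2*9 = 18
P[9] = 3*max(6,9) = 3*9 = 27
P[10] = 2*max(8,18) = 2*18 = 36
P[11] = 2*max(9,27) = 2*27 = 54
P[12] = 3*max(9,27) = 3*27 = 81
One optimal split: 3 + 3 + 3 + 3; product 3*3*3*3 = 81.

81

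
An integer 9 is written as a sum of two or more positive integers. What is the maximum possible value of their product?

Fill prod[k] for k=2..9: at each k try every first piece i and multiply by the better of (k−i) uncut or prod[k−i].
prod[2] = 1*max(1,0) = 1*1 = 1
prod[3] = max(1*2, 2*1) = 2
prod[4] = max(1*3, 2*2, 3*1) = 4
prod[5] = max(1*4, 2*3, 3*2, 4*1) = 6
prod[6] = max(1*6, 2*4, 3*3, 4*2, 5*1) = 9
prod[7] = max(1*9, 2*6, 3*4, 4*3, 5*2, 6*1) = 12
prod[8] = max(1*12, 2*9, 3*6, …, 6*2, 7*1) = 18
prod[9] = max(1*18, 2*12, 3*9, …, 7*2, 8*1) = 27
One optimal split: 3 + 3 + 3; product 3*3*3 = 27.

27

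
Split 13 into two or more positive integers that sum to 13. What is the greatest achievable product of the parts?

108

Define prod[k] = max over 1≤i<k of i · max(k−i, prod[k−i]); the inner max lets the remainder stay uncut if that's better.
prod[2] = 1*max(1,0) = 1*1 = 1
prod[3] = max(1*2, 2*1) = 2
prod[4] = max(1*3, 2*2, 3*1) = 4
prod[5] = max(1*4, 2*3, 3*2, 4*1) = 6
prod[6] = max(1*6, 2*4, 3*3, 4*2, 5*1) = 9
prod[7] = max(1*9, 2*6, 3*4, 4*3, 5*2, 6*1) = 12
prod[8] = max(1*12, 2*9, 3*6, …, 6*2, 7*1) = 18
prod[9] = max(1*18, 2*12, 3*9, …, 7*2, 8*1) = 27
prod[10] = max(1*27, 2*18, 3*12, …, 8*2, 9*1) = 36
prod[11] = max(1*36, 2*27, 3*18, …, 9*2, 10*1) = 54
prod[12] = max(1*54, 2*36, 3*27, …, 10*2, 11*1) = 81
prod[13] = max(1*81, 2*54, 3*36, …, 11*2, 12*1) = 108
One optimal split: 3 + 3 + 3 + 2 + 2; product 3*3*3*2*2 = 108.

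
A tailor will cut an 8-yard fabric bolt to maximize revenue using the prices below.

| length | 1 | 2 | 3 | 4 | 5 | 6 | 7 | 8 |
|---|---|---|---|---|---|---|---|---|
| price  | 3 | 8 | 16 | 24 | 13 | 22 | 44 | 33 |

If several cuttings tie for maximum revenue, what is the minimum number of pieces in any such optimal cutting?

2

Consider every possible first cut. r[k] is the best of p[i]+r[k−i] over all sellable i≤k.
r[1] = 3
r[2] = 8
r[3] = 16
r[4] = 24
r[5] = 27  (first piece 1, then r[4]=24)
r[6] = 32  (first piece 2, then r[4]=24)
r[7] = 44
r[8] = 48  (first piece 4, then r[4]=24)
Maximum revenue is $48.
Now minimize piece count subject to staying optimal: for each k, pieces[k] = 1 + min over i with p[i]+r[k−i]=r[k] of pieces[k−i].
pieces[5] = 2
pieces[6] = 2
pieces[7] = 1
pieces[8] = 2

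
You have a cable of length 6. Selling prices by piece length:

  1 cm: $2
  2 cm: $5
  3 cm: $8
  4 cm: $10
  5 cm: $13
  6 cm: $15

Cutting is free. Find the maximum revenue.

Build R[k] bottom-up: R[k] = max over allowed piece i of (p[i] + R[k−i]).
R[1] = 2
R[2] = max(2+2, 5+0) = 5
R[3] = max(2+5, 5+2, 8+0) = 8
R[4] = max(2+8, 5+5, 8+2, 10+0) = 10
R[5] = max(2+10, 5+8, 8+5, 10+2, 13+0) = 13
R[6] = max(2+13, 5+10, 8+8, 10+5, 13+2, 15+0) = 16
One optimal cutting: 3 + 3 → $8 + $8 = $16.

16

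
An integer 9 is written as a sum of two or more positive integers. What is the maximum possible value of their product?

Let prod[k] be the best product for length k (with at least one cut). For each first piece i, the rest contributes max(k−i, prod[k−i]).
Small cases: prod[2]=1, prod[3]=2.
prod[4] = 2*max(2,1) = 2*2 = 4
prod[5] = 2*max(3,2) = 2*3 = 6
prod[6] = 3*max(3,2) = 3*3 = 9
prod[7] = 2*max(5,6) = 2*6 = 12
prod[8] = 2*max(6,9) = 2*9 = 18
prod[9] = 3*max(6,9) = 3*9 = 27
One optimal split: 3 + 3 + 3; product 3*3*3 = 27.

27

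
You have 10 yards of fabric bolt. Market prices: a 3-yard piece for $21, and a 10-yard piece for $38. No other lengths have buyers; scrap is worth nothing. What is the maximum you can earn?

Consider every possible first cut. r[k] is the best of p[i]+r[k−i] over all sellable i≤k.
r[1] = 0
r[2] = 0
r[3] = 21
r[4] = 21
r[5] = 21
r[6] = 42  (first piece 3, then r[3]=21)
r[7] = 42
r[8] = 42
r[9] = 63  (first piece 3, then r[6]=42)
r[10] = 63
One optimal cutting: pieces 3 + 3 + 3 with 1 yard of scrap → $63.

63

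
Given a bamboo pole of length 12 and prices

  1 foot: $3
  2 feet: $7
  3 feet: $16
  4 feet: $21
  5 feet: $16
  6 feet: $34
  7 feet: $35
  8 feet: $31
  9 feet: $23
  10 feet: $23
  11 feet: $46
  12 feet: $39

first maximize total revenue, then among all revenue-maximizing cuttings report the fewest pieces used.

Build r[k] bottom-up: r[k] = max over allowed piece i of (p[i] + r[k−i]).
r[1] = 3
r[2] = max(3+3, 7+0) = 7
r[3] = max(3+7, 7+3, 16+0) = 16
r[4] = max(3+16, 7+7, 16+3, 21+0) = 21
r[5] = max(3+21, 7+16, 16+7, 21+3, 16+0) = 24
r[6] = max(3+24, 7+21, 16+16, 21+7, 16+3, 34+0) = 34
r[7] = max(3+34, 7+24, 16+21, …, 34+3, 35+0) = 37
r[8] = max(3+37, 7+34, 16+24, …, 35+3, 31+0) = 42
r[9] = max(3+42, 7+37, 16+34, …, 31+3, 23+0) = 50
r[10] = max(3+50, 7+42, 16+37, …, 23+3, 23+0) = 55
r[11] = max(3+55, 7+50, 16+42, …, 23+3, 46+0) = 58
r[12] = max(3+58, 7+55, 16+50, …, 46+3, 39+0) = 68
Maximum revenue is $68.
Now minimize piece count subject to staying optimal: for each k, pieces[k] = 1 + min over i with p[i]+r[k−i]=r[k] of pieces[k−i].
pieces[9] = 2
pieces[10] = 2
pieces[11] = 3
pieces[12] = 2

2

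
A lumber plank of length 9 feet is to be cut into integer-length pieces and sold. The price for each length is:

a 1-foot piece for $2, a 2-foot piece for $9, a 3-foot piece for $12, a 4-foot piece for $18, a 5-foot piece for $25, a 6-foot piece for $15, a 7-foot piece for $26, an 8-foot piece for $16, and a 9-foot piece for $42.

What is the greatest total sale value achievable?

43

Let r[k] be the best obtainable value from length k. For each k, try every first piece i and keep the best of price[i] + r[k−i].
r[1] = 2
r[2] = max(2+2, 9+0) = 9
r[3] = max(2+9, 9+2, 12+0) = 12
r[4] = max(2+12, 9+9, 12+2, 18+0) = 18
r[5] = max(2+18, 9+12, 12+9, 18+2, 25+0) = 25
r[6] = max(2+25, 9+18, 12+12, 18+9, 25+2, 15+0) = 27
r[7] = max(2+27, 9+25, 12+18, …, 15+2, 26+0) = 34
r[8] = max(2+34, 9+27, 12+25, …, 26+2, 16+0) = 37
r[9] = max(2+37, 9+34, 12+27, …, 16+2, 42+0) = 43
One optimal cutting: 5 + 2 + 2 → $25 + $9 + $9 = $43.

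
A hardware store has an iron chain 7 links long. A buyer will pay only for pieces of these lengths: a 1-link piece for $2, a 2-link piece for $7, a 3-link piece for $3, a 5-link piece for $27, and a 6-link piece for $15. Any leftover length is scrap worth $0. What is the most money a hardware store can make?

Let r[k] be the best obtainable value from length k. For each k, try every first piece i and keep the best of price[i] + r[k−i].
r[1] = 2
r[2] = 7
r[3] = 9  (first piece 1, then r[2]=7)
r[4] = 14  (first piece 2, then r[2]=7)
r[5] = 27
r[6] = 29  (first piece 1, then r[5]=27)
r[7] = 34  (first piece 2, then r[5]=27)
One optimal cutting: 5 + 2 → $34.

34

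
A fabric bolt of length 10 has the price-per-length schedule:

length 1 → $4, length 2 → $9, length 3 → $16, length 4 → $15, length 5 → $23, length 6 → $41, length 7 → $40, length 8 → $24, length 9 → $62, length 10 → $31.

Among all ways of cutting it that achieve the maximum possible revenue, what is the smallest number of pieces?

Let r[k] be the best obtainable value from length k. For each k, try every first piece i and keep the best of price[i] + r[k−i].
r[1] = 4
r[2] = max(4+4, 9+0) = 9
r[3] = max(4+9, 9+4, 16+0) = 16
r[4] = max(4+16, 9+9, 16+4, 15+0) = 20
r[5] = max(4+20, 9+16, 16+9, 15+4, 23+0) = 25
r[6] = max(4+25, 9+20, 16+16, 15+9, 23+4, 41+0) = 41
r[7] = max(4+41, 9+25, 16+20, …, 41+4, 40+0) = 45
r[8] = max(4+45, 9+41, 16+25, …, 40+4, 24+0) = 50
r[9] = max(4+50, 9+45, 16+41, …, 24+4, 62+0) = 62
r[10] = max(4+62, 9+50, 16+45, …, 62+4, 31+0) = 66
Maximum revenue is $66.
Now minimize piece count subject to staying optimal: for each k, pieces[k] = 1 + min over i with p[i]+r[k−i]=r[k] of pieces[k−i].
pieces[7] = 2
pieces[8] = 2
pieces[9] = 1
pieces[10] = 2

2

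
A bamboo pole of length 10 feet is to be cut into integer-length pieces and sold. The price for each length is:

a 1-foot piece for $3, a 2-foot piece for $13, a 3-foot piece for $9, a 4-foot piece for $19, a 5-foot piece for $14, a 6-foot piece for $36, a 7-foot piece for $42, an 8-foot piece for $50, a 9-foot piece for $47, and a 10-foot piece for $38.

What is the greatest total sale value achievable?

Build R[k] bottom-up: R[k] = max over allowed piece i of (p[i] + R[k−i]).
R[1] = 3
R[2] = max(3+3, 13+0) = 13
R[3] = max(3+13, 13+3, 9+0) = 16
R[4] = max(3+16, 13+13, 9+3, 19+0) = 26
R[5] = max(3+26, 13+16, 9+13, 19+3, 14+0) = 29
R[6] = max(3+29, 13+26, 9+16, 19+13, 14+3, 36+0) = 39
R[7] = max(3+39, 13+29, 9+26, …, 36+3, 42+0) = 42
R[8] = max(3+42, 13+39, 9+29, …, 42+3, 50+0) = 52
R[9] = max(3+52, 13+42, 9+39, …, 50+3, 47+0) = 55
R[10] = max(3+55, 13+52, 9+42, …, 47+3, 38+0) = 65
One optimal cutting: 2 + 2 + 2 + 2 + 2 → $13 + $13 + $13 + $13 + $13 = $65.

65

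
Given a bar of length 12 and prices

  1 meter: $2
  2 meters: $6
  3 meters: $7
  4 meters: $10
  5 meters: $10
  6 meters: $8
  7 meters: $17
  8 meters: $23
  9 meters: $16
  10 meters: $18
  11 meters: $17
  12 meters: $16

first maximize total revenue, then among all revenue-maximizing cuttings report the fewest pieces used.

Let r[k] be the best obtainable value from length k. For each k, try every first piece i and keep the best of price[i] + r[k−i].
r[1] = 2
r[2] = max(2+2, 6+0) = 6
r[3] = max(2+6, 6+2, 7+0) = 8
r[4] = max(2+8, 6+6, 7+2, 10+0) = 12
r[5] = max(2+12, 6+8, 7+6, 10+2, 10+0) = 14
r[6] = max(2+14, 6+12, 7+8, 10+6, 10+2, 8+0) = 18
r[7] = max(2+18, 6+14, 7+12, …, 8+2, 17+0) = 20
r[8] = max(2+20, 6+18, 7+14, …, 17+2, 23+0) = 24
r[9] = max(2+24, 6+20, 7+18, …, 23+2, 16+0) = 26
r[10] = max(2+26, 6+24, 7+20, …, 16+2, 18+0) = 30
r[11] = max(2+30, 6+26, 7+24, …, 18+2, 17+0) = 32
r[12] = max(2+32, 6+30, 7+26, …, 17+2, 16+0) = 36
Maximum revenue is $36.
Now minimize piece count subject to staying optimal: for each k, pieces[k] = 1 + min over i with p[i]+r[k−i]=r[k] of pieces[k−i].
pieces[9] = 5
pieces[10] = 5
pieces[11] = 6
pieces[12] = 6

6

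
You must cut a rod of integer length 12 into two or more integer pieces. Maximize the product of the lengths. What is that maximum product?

81

Let g[k] be the best product for length k (with at least one cut). For each first piece i, the rest contributes max(k−i, g[k−i]).
g[2] = 1*max(1,0) = 1*1 = 1
g[3] = max(1*2, 2*1) = 2
g[4] = max(1*3, 2*2, 3*1) = 4
g[5] = max(1*4, 2*3, 3*2, 4*1) = 6
g[6] = max(1*6, 2*4, 3*3, 4*2, 5*1) = 9
g[7] = max(1*9, 2*6, 3*4, 4*3, 5*2, 6*1) = 12
g[8] = max(1*12, 2*9, 3*6, …, 6*2, 7*1) = 18
g[9] = max(1*18, 2*12, 3*9, …, 7*2, 8*1) = 27
g[10] = max(1*27, 2*18, 3*12, …, 8*2, 9*1) = 36
g[11] = max(1*36, 2*27, 3*18, …, 9*2, 10*1) = 54
g[12] = max(1*54, 2*36, 3*27, …, 10*2, 11*1) = 81
One optimal split: 3 + 3 + 3 + 3; product 3*3*3*3 = 81.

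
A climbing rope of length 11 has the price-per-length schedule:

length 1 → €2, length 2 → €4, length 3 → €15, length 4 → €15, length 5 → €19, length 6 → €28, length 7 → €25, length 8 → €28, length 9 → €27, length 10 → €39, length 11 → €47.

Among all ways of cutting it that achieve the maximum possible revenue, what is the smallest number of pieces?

3

Build r[k] bottom-up: r[k] = max over allowed piece i of (p[i] + r[k−i]).
r[1] = 2
r[2] = 4  (first piece 1, then r[1]=2)
r[3] = 15
r[4] = 17  (first piece 1, then r[3]=15)
r[5] = 19  (first piece 1, then r[4]=17)
r[6] = 30  (first piece 3, then r[3]=15)
r[7] = 32  (first piece 1, then r[6]=30)
r[8] = 34  (first piece 1, then r[7]=32)
r[9] = 45  (first piece 3, then r[6]=30)
r[10] = 47  (first piece 1, then r[9]=45)
r[11] = 49  (first piece 1, then r[10]=47)
Maximum revenue is €49.
Now minimize piece count subject to staying optimal: for each k, pieces[k] = 1 + min over i with p[i]+r[k−i]=r[k] of pieces[k−i].
pieces[8] = 2
pieces[9] = 3
pieces[10] = 4
pieces[11] = 3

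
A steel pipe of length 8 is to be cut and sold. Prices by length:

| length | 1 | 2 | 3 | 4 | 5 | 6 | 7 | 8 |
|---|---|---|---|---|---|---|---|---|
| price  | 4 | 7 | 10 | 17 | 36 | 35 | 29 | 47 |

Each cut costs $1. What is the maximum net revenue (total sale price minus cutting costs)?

47

Let r[k] be the best obtainable value from length k. For each k, try every first piece i and keep the best of price[i] + r[k−i] minus the 1 cut fee when i<k.
r[1] = 4
r[2] = max(4+4-1, 7+0) = 7
r[3] = max(4+7-1, 7+4-1, 10+0) = 10
r[4] = max(4+10-1, 7+7-1, 10+4-1, 17+0) = 17
r[5] = max(4+17-1, 7+10-1, 10+7-1, 17+4-1, 36+0) = 36
r[6] = max(4+36-1, 7+17-1, 10+10-1, 17+7-1, 36+4-1, 35+0) = 39
r[7] = max(4+39-1, 7+36-1, 10+17-1, …, 35+4-1, 29+0) = 42
r[8] = max(4+42-1, 7+39-1, 10+36-1, …, 29+4-1, 47+0) = 47
Best is to make no cuts and sell whole for $47.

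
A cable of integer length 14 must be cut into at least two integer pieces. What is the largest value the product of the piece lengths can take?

Define f[k] = max over 1≤i<k of i · max(k−i, f[k−i]); the inner max lets the remainder stay uncut if that's better.
f[2] = 1·max(1,0) = 1·1 = 1
f[3] = 1·max(2,1) = 1·2 = 2
f[4] = 2·max(2,1) = 2·2 = 4
f[5] = 2·max(3,2) = 2·3 = 6
f[6] = 3·max(3,2) = 3·3 = 9
f[7] = 2·max(5,6) = 2·6 = 12
f[8] = 2·max(6,9) = 2·9 = 18
f[9] = 3·max(6,9) = 3·9 = 27
f[10] = 2·max(8,18) = 2·18 = 36
f[11] = 2·max(9,27) = 2·27 = 54
f[12] = 3·max(9,27) = 3·27 = 81
f[13] = 2·max(11,54) = 2·54 = 108
f[14] = 2·max(12,81) = 2·81 = 162
One optimal split: 3 + 3 + 3 + 3 + 2; product 3·3·3·3·2 = 162.

162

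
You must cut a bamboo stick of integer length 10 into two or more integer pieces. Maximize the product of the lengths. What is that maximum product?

36

Let f[k] be the best product for length k (with at least one cut). For each first piece i, the rest contributes max(k−i, f[k−i]).
f[2] = 1·max(1,0) = 1·1 = 1
f[3] = 1·max(2,1) = 1·2 = 2
f[4] = 2·max(2,1) = 2·2 = 4
f[5] = 2·max(3,2) = 2·3 = 6
f[6] = 3·max(3,2) = 3·3 = 9
f[7] = 2·max(5,6) = 2·6 = 12
f[8] = 2·max(6,9) = 2·9 = 18
f[9] = 3·max(6,9) = 3·9 = 27
f[10] = 2·max(8,18) = 2·18 = 36
One optimal split: 3 + 3 + 2 + 2; product 3·3·2·2 = 36.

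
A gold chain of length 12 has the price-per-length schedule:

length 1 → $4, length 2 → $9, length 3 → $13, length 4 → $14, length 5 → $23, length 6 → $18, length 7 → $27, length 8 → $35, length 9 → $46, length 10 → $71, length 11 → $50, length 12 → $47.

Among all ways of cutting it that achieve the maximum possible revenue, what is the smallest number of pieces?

Let r[k] be the best obtainable value from length k. For each k, try every first piece i and keep the best of price[i] + r[k−i].
r[1] = 4
r[2] = 9
r[3] = 13  (first piece 1, then r[2]=9)
r[4] = 18  (first piece 2, then r[2]=9)
r[5] = 23
r[6] = 27  (first piece 1, then r[5]=23)
r[7] = 32  (first piece 2, then r[5]=23)
r[8] = 36  (first piece 1, then r[7]=32)
r[9] = 46
r[10] = 71
r[11] = 75  (first piece 1, then r[10]=71)
r[12] = 80  (first piece 2, then r[10]=71)
Maximum revenue is $80.
Now minimize piece count subject to staying optimal: for each k, pieces[k] = 1 + min over i with p[i]+r[k−i]=r[k] of pieces[k−i].
pieces[9] = 1
pieces[10] = 1
pieces[11] = 2
pieces[12] = 2

2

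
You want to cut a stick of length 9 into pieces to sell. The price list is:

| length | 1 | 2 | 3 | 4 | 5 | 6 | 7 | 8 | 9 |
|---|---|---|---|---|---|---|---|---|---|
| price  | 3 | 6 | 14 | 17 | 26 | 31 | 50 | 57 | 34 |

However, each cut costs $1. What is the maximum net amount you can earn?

59

Build v[k] bottom-up: v[k] = max over allowed piece i of (p[i] + v[k−i]) − 1 per cut.
v[1] = 3
v[2] = 6
v[3] = 14
v[4] = 17
v[5] = 26
v[6] = 31
v[7] = 50
v[8] = 57
v[9] = 59  (first piece 1, then v[8]=57)
One optimal plan: pieces 8 + 1 (1 cut) → $60 − $1 = $59.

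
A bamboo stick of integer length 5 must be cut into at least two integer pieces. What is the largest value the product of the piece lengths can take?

6

Define g[k] = max over 1≤i<k of i · max(k−i, g[k−i]); the inner max lets the remainder stay uncut if that's better.
g[2] = 1×max(1,0) = 1×1 = 1
g[3] = 1×max(2,1) = 1×2 = 2
g[4] = 2×max(2,1) = 2×2 = 4
g[5] = 2×max(3,2) = 2×3 = 6
One optimal split: 3 + 2; product 3×2 = 6.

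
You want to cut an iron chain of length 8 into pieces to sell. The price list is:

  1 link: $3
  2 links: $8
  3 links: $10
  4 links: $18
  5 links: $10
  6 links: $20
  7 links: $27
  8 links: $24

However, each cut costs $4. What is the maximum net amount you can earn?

32

Consider every possible first cut. r[k] is the best of p[i]+r[k−i] over all sellable i≤k, charging 4 whenever i<k.
r[1] = 3
r[2] = 8
r[3] = 10
r[4] = 18
r[5] = 17  (first piece 1, then r[4]=18)
r[6] = 22  (first piece 2, then r[4]=18)
r[7] = 27
r[8] = 32  (first piece 4, then r[4]=18)
One optimal plan: pieces 4 + 4 (1 cut) → $36 − $4 = $32.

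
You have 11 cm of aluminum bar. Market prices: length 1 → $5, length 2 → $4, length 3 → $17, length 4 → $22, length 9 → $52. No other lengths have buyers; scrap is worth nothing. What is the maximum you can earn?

Let f[k] be the best obtainable value from length k. For each k, try every first piece i and keep the best of price[i] + f[k−i].
f[1] = 5
f[2] = max(5+5, 4+0) = 10
f[3] = max(5+10, 4+5, 17+0) = 17
f[4] = max(5+17, 4+10, 17+5, 22+0) = 22
f[5] = max(5+22, 4+17, 17+10, 22+5) = 27
f[6] = max(5+27, 4+22, 17+17, 22+10) = 34
f[7] = max(5+34, 4+27, 17+22, 22+17) = 39
f[8] = max(5+39, 4+34, 17+27, 22+22) = 44
f[9] = max(5+44, 4+39, 17+34, 22+27, 52+0) = 52
f[10] = max(5+52, 4+44, 17+39, 22+34, 52+5) = 57
f[11] = max(5+57, 4+52, 17+44, 22+39, 52+10) = 62
One optimal cutting: 9 + 1 + 1 → $62.

62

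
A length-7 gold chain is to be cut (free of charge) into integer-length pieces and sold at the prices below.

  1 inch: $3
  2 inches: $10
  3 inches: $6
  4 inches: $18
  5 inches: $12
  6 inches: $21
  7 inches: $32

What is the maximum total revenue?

Let best[k] be the best obtainable value from length k. For each k, try every first piece i and keep the best of price[i] + best[k−i].
best[1] = 3
best[2] = max(3+3, 10+0) = 10
best[3] = max(3+10, 10+3, 6+0) = 13
best[4] = max(3+13, 10+10, 6+3, 18+0) = 20
best[5] = max(3+20, 10+13, 6+10, 18+3, 12+0) = 23
best[6] = max(3+23, 10+20, 6+13, 18+10, 12+3, 21+0) = 30
best[7] = max(3+30, 10+23, 6+20, …, 21+3, 32+0) = 33
One optimal cutting: 2 + 2 + 2 + 1 → $10 + $10 + $10 + $3 = $33.

33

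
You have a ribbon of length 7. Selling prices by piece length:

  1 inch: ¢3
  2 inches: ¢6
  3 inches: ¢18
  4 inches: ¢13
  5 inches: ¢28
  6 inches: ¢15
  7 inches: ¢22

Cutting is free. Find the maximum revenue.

39

Consider every possible first cut. best[k] is the best of p[i]+best[k−i] over all sellable i≤k.
best[1] = 3
best[2] = 6  (first piece 1, then best[1]=3)
best[3] = 18
best[4] = 21  (first piece 1, then best[3]=18)
best[5] = 28
best[6] = 36  (first piece 3, then best[3]=18)
best[7] = 39  (first piece 1, then best[6]=36)
One optimal cutting: 3 + 3 + 1 → ¢18 + ¢18 + ¢3 = ¢39.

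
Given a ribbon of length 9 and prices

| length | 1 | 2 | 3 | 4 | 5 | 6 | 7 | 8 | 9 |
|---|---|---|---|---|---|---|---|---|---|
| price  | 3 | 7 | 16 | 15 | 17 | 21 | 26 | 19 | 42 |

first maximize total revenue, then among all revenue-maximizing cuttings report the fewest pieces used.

Consider every possible first cut. r[k] is the best of p[i]+r[k−i] over all sellable i≤k.
r[1] = 3
r[2] = 7
r[3] = 16
r[4] = 19  (first piece 1, then r[3]=16)
r[5] = 23  (first piece 2, then r[3]=16)
r[6] = 32  (first piece 3, then r[3]=16)
r[7] = 35  (first piece 1, then r[6]=32)
r[8] = 39  (first piece 2, then r[6]=32)
r[9] = 48  (first piece 3, then r[6]=32)
Maximum revenue is ¢48.
Now minimize piece count subject to staying optimal: for each k, pieces[k] = 1 + min over i with p[i]+r[k−i]=r[k] of pieces[k−i].
pieces[6] = 2
pieces[7] = 3
pieces[8] = 3
pieces[9] = 3

3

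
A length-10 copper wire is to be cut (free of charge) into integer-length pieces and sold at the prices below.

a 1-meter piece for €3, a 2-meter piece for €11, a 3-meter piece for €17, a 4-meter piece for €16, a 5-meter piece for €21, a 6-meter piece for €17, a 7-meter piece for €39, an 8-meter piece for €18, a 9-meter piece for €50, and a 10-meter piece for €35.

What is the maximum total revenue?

Consider every possible first cut. best[k] is the best of p[i]+best[k−i] over all sellable i≤k.
best[1] = 3
best[2] = max(3+3, 11+0) = 11
best[3] = max(3+11, 11+3, 17+0) = 17
best[4] = max(3+17, 11+11, 17+3, 16+0) = 22
best[5] = max(3+22, 11+17, 17+11, 16+3, 21+0) = 28
best[6] = max(3+28, 11+22, 17+17, 16+11, 21+3, 17+0) = 34
best[7] = max(3+34, 11+28, 17+22, …, 17+3, 39+0) = 39
best[8] = max(3+39, 11+34, 17+28, …, 39+3, 18+0) = 45
best[9] = max(3+45, 11+39, 17+34, …, 18+3, 50+0) = 51
best[10] = max(3+51, 11+45, 17+39, …, 50+3, 35+0) = 56
One optimal cutting: 3 + 3 + 2 + 2 → €17 + €17 + €11 + €11 = €56.

56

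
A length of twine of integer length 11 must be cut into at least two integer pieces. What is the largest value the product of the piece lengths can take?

54

Fill f[k] for k=2..11: at each k try every first piece i and multiply by the better of (k−i) uncut or f[k−i].
f[2] = 1×max(1,0) = 1×1 = 1
f[3] = 1×max(2,1) = 1×2 = 2
f[4] = 2×max(2,1) = 2×2 = 4
f[5] = 2×max(3,2) = 2×3 = 6
f[6] = 3×max(3,2) = 3×3 = 9
f[7] = 2×max(5,6) = 2×6 = 12
f[8] = 2×max(6,9) = 2×9 = 18
f[9] = 3×max(6,9) = 3×9 = 27
f[10] = 2×max(8,18) = 2×18 = 36
f[11] = 2×max(9,27) = 2×27 = 54
One optimal split: 3 + 3 + 3 + 2; product 3×3×3×2 = 54.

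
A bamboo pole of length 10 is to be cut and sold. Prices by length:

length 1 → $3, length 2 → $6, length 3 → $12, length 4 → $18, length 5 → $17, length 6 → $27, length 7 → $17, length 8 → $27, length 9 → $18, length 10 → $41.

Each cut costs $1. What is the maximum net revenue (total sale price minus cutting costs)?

44

Consider every possible first cut. net[k] is the best of p[i]+net[k−i] over all sellable i≤k, charging 1 whenever i<k.
net[1] = 3
net[2] = 6
net[3] = 12
net[4] = 18
net[5] = 20  (first piece 1, then net[4]=18)
net[6] = 27
net[7] = 29  (first piece 1, then net[6]=27)
net[8] = 35  (first piece 4, then net[4]=18)
net[9] = 38  (first piece 3, then net[6]=27)
net[10] = 44  (first piece 4, then net[6]=27)
One optimal plan: pieces 6 + 4 (1 cut) → $45 − $1 = $44.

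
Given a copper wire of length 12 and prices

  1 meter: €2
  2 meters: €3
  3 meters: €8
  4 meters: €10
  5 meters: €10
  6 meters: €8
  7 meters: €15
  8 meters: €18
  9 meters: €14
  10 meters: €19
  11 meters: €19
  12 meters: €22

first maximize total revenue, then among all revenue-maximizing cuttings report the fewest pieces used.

Let r[k] be the best obtainable value from length k. For each k, try every first piece i and keep the best of price[i] + r[k−i].
r[1] = 2
r[2] = max(2+2, 3+0) = 4
r[3] = max(2+4, 3+2, 8+0) = 8
r[4] = max(2+8, 3+4, 8+2, 10+0) = 10
r[5] = max(2+10, 3+8, 8+4, 10+2, 10+0) = 12
r[6] = max(2+12, 3+10, 8+8, 10+4, 10+2, 8+0) = 16
r[7] = max(2+16, 3+12, 8+10, …, 8+2, 15+0) = 18
r[8] = max(2+18, 3+16, 8+12, …, 15+2, 18+0) = 20
r[9] = max(2+20, 3+18, 8+16, …, 18+2, 14+0) = 24
r[10] = max(2+24, 3+20, 8+18, …, 14+2, 19+0) = 26
r[11] = max(2+26, 3+24, 8+20, …, 19+2, 19+0) = 28
r[12] = max(2+28, 3+26, 8+24, …, 19+2, 22+0) = 32
Maximum revenue is €32.
Now minimize piece count subject to staying optimal: for each k, pieces[k] = 1 + min over i with p[i]+r[k−i]=r[k] of pieces[k−i].
pieces[9] = 3
pieces[10] = 3
pieces[11] = 3
pieces[12] = 4

4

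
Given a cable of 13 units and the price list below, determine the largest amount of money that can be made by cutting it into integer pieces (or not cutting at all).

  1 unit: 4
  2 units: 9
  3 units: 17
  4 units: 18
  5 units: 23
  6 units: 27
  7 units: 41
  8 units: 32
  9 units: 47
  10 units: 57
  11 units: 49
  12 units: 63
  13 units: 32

75

Consider every possible first cut. v[k] is the best of p[i]+v[k−i] over all sellable i≤k.
v[1] = 4
v[2] = max(4+4, 9+0) = 9
v[3] = max(4+9, 9+4, 17+0) = 17
v[4] = max(4+17, 9+9, 17+4, 18+0) = 21
v[5] = max(4+21, 9+17, 17+9, 18+4, 23+0) = 26
v[6] = max(4+26, 9+21, 17+17, 18+9, 23+4, 27+0) = 34
v[7] = max(4+34, 9+26, 17+21, …, 27+4, 41+0) = 41
v[8] = max(4+41, 9+34, 17+26, …, 41+4, 32+0) = 45
v[9] = max(4+45, 9+41, 17+34, …, 32+4, 47+0) = 51
v[10] = max(4+51, 9+45, 17+41, …, 47+4, 57+0) = 58
v[11] = max(4+58, 9+51, 17+45, …, 57+4, 49+0) = 62
v[12] = max(4+62, 9+58, 17+51, …, 49+4, 63+0) = 68
v[13] = max(4+68, 9+62, 17+58, …, 63+4, 32+0) = 75
One optimal cutting: 7 + 3 + 3 → 41 + 17 + 17 = 75.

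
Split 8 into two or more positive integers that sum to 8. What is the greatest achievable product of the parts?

18

Define g[k] = max over 1≤i<k of i · max(k−i, g[k−i]); the inner max lets the remainder stay uncut if that's better.
g[2] = 1·max(1,0) = 1·1 = 1
g[3] = 1·max(2,1) = 1·2 = 2
g[4] = 2·max(2,1) = 2·2 = 4
g[5] = 2·max(3,2) = 2·3 = 6
g[6] = 3·max(3,2) = 3·3 = 9
g[7] = 2·max(5,6) = 2·6 = 12
g[8] = 2·max(6,9) = 2·9 = 18
One optimal split: 3 + 3 + 2; product 3·3·2 = 18.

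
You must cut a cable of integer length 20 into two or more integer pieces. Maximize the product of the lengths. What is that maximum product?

1458

Let P[k] be the best product for length k (with at least one cut). For each first piece i, the rest contributes max(k−i, P[k−i]).
P[2] = 1*max(1,0) = 1*1 = 1
P[3] = max(1*2, 2*1) = 2
P[4] = max(1*3, 2*2, 3*1) = 4
P[5] = max(1*4, 2*3, 3*2, 4*1) = 6
P[6] = max(1*6, 2*4, 3*3, 4*2, 5*1) = 9
P[7] = max(1*9, 2*6, 3*4, 4*3, 5*2, 6*1) = 12
P[8] = max(1*12, 2*9, 3*6, …, 6*2, 7*1) = 18
P[9] = max(1*18, 2*12, 3*9, …, 7*2, 8*1) = 27
P[10] = max(1*27, 2*18, 3*12, …, 8*2, 9*1) = 36
P[11] = max(1*36, 2*27, 3*18, …, 9*2, 10*1) = 54
P[12] = max(1*54, 2*36, 3*27, …, 10*2, 11*1) = 81
P[13] = max(1*81, 2*54, 3*36, …, 11*2, 12*1) = 108
P[14] = max(1*108, 2*81, 3*54, …, 12*2, 13*1) = 162
P[15] = max(1*162, 2*108, 3*81, …, 13*2, 14*1) = 243
P[16] = max(1*243, 2*162, 3*108, …, 14*2, 15*1) = 324
P[17] = max(1*324, 2*243, 3*162, …, 15*2, 16*1) = 486
P[18] = max(1*486, 2*324, 3*243, …, 16*2, 17*1) = 729
P[19] = max(1*729, 2*486, 3*324, …, 17*2, 18*1) = 972
P[20] = max(1*972, 2*729, 3*486, …, 18*2, 19*1) = 1458
One optimal split: 3 + 3 + 3 + 3 + 3 + 3 + 2; product 3*3*3*3*3*3*2 = 1458.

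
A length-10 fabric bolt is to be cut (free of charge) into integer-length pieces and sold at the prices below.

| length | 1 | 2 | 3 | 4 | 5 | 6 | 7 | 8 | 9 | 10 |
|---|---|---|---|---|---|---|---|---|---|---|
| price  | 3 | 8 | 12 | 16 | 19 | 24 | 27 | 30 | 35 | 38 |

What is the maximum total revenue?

Let r[k] be the best obtainable value from length k. For each k, try every first piece i and keep the best of price[i] + r[k−i].
r[1] = 3
r[2] = max(3+3, 8+0) = 8
r[3] = max(3+8, 8+3, 12+0) = 12
r[4] = max(3+12, 8+8, 12+3, 16+0) = 16
r[5] = max(3+16, 8+12, 12+8, 16+3, 19+0) = 20
r[6] = max(3+20, 8+16, 12+12, 16+8, 19+3, 24+0) = 24
r[7] = max(3+24, 8+20, 12+16, …, 24+3, 27+0) = 28
r[8] = max(3+28, 8+24, 12+20, …, 27+3, 30+0) = 32
r[9] = max(3+32, 8+28, 12+24, …, 30+3, 35+0) = 36
r[10] = max(3+36, 8+32, 12+28, …, 35+3, 38+0) = 40
One optimal cutting: 2 + 2 + 2 + 2 + 2 → $8 + $8 + $8 + $8 + $8 = $40.

40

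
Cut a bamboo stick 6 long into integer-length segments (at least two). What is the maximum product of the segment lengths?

Define g[k] = max over 1≤i<k of i · max(k−i, g[k−i]); the inner max lets the remainder stay uncut if that's better.
g[2] = 1*max(1,0) = 1*1 = 1
g[3] = max(1*2, 2*1) = 2
g[4] = max(1*3, 2*2, 3*1) = 4
g[5] = max(1*4, 2*3, 3*2, 4*1) = 6
g[6] = max(1*6, 2*4, 3*3, 4*2, 5*1) = 9
One optimal split: 3 + 3; product 3*3 = 9.

9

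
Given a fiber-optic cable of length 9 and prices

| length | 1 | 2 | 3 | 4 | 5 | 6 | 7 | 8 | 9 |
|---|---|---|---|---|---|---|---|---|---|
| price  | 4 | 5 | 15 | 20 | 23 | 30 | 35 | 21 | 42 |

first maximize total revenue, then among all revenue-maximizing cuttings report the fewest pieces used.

2

Build r[k] bottom-up: r[k] = max over allowed piece i of (p[i] + r[k−i]).
r[1] = 4
r[2] = max(4+4, 5+0) = 8
r[3] = max(4+8, 5+4, 15+0) = 15
r[4] = max(4+15, 5+8, 15+4, 20+0) = 20
r[5] = max(4+20, 5+15, 15+8, 20+4, 23+0) = 24
r[6] = max(4+24, 5+20, 15+15, 20+8, 23+4, 30+0) = 30
r[7] = max(4+30, 5+24, 15+20, …, 30+4, 35+0) = 35
r[8] = max(4+35, 5+30, 15+24, …, 35+4, 21+0) = 40
r[9] = max(4+40, 5+35, 15+30, …, 21+4, 42+0) = 45
Maximum revenue is $45.
Now minimize piece count subject to staying optimal: for each k, pieces[k] = 1 + min over i with p[i]+r[k−i]=r[k] of pieces[k−i].
pieces[6] = 1
pieces[7] = 1
pieces[8] = 2
pieces[9] = 2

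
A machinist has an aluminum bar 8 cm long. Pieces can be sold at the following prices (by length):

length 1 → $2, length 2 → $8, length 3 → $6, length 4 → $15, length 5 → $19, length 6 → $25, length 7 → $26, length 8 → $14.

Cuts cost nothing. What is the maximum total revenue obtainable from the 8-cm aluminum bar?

33

Let r[k] be the best obtainable value from length k. For each k, try every first piece i and keep the best of price[i] + r[k−i].
r[1] = 2
r[2] = 8
r[3] = 10  (first piece 1, then r[2]=8)
r[4] = 16  (first piece 2, then r[2]=8)
r[5] = 19
r[6] = 25
r[7] = 27  (first piece 1, then r[6]=25)
r[8] = 33  (first piece 2, then r[6]=25)
One optimal cutting: 6 + 2 → $25 + $8 = $33.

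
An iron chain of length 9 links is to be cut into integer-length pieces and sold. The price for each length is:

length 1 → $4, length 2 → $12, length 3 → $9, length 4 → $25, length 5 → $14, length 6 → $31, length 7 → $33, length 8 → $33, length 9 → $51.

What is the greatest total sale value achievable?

54

Build r[k] bottom-up: r[k] = max over allowed piece i of (p[i] + r[k−i]).
r[1] = 4
r[2] = max(4+4, 12+0) = 12
r[3] = max(4+12, 12+4, 9+0) = 16
r[4] = max(4+16, 12+12, 9+4, 25+0) = 25
r[5] = max(4+25, 12+16, 9+12, 25+4, 14+0) = 29
r[6] = max(4+29, 12+25, 9+16, 25+12, 14+4, 31+0) = 37
r[7] = max(4+37, 12+29, 9+25, …, 31+4, 33+0) = 41
r[8] = max(4+41, 12+37, 9+29, …, 33+4, 33+0) = 50
r[9] = max(4+50, 12+41, 9+37, …, 33+4, 51+0) = 54
One optimal cutting: 4 + 4 + 1 → $25 + $25 + $4 = $54.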